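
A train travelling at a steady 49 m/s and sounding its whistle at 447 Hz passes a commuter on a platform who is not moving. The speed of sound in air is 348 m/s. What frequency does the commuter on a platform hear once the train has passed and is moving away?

Receding: f₂ = f · v/(v + v_s) = 447 × 348/397 ≈ 392 Hz.

392 Hz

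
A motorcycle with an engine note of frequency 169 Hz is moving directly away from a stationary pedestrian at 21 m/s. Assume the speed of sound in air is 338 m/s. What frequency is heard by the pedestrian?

Only the source moves, away from the listener, so f' = f · v/(v + v_s).
f' = 169 × 338/(338 + 21) = 169 × 338/359 ≈ 159 Hz.

159 Hz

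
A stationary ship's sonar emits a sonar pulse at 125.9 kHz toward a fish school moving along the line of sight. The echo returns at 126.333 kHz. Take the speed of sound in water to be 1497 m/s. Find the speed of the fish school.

Double Doppler shift off a moving reflector: f₂ = f₀ · (v + u)/(v − u) (u > 0 toward emitter).
Rearranging, u = v · (f₂ − f₀)/(f₂ + f₀) = 1497 × 0.433/252.233 ≈ 2.57 m/s.
So the fish school is moving at 2.57 m/s toward the emitter.

2.57 m/s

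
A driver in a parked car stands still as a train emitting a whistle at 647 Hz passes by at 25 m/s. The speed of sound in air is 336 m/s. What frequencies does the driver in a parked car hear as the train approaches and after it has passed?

699 Hz approaching; 602 Hz receding

Approaching: f₁ = f · v/(v − v_s) = 647 × 336/311 ≈ 699 Hz.
Receding: f₂ = f · v/(v + v_s) = 647 × 336/361 ≈ 602 Hz.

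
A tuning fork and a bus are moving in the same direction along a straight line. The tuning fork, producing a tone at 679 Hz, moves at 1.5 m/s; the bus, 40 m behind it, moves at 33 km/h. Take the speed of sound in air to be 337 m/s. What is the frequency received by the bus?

694 Hz

33 km/h = 9.167 m/s.
The bus is behind, so the tuning fork is moving away from it while the bus is moving toward the tuning fork.
Both move, so f' = f · (v + v_o)/(v + v_s).
f' = 679 × (337 + 9.167)/(337 + 1.5) = 679 × 346.17/338.5 ≈ 694 Hz.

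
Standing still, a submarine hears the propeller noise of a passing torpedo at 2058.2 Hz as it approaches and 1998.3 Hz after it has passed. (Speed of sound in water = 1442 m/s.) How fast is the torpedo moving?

f₁/f₂ = (v + v_s)/(v − v_s), so v_s = v · (f₁ − f₂)/(f₁ + f₂).
v_s = 1442 × (2058.2 − 1998.3)/(2058.2 + 1998.3) = 1442 × 59.9/4056.5 ≈ 21.3 m/s.

21.3 m/s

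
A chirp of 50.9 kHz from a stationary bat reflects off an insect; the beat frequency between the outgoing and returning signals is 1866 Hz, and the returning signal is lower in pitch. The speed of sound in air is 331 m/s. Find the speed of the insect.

6.2 m/s

Double Doppler shift off a moving reflector: f₂ = f₀ · (v + u)/(v − u) (u > 0 toward emitter).
Returning signal is lower, so f₂ = f₀ − Δf = 50900 − 1866 = 49034 Hz.
Rearranging, u = v · (f₂ − f₀)/(f₂ + f₀) = 331 × -1866/99934 ≈ -6.2 m/s.
So the insect is moving at 6.2 m/s away from the emitter.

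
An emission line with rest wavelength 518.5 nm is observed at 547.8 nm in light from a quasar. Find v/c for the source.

λ'/λ₀ = 1.0565 > 1 (redshift), so the source is receding.
λ'/λ₀ = √((1 + β)/(1 − β)) for a receding source ⇒ β = (r² − 1)/(r² + 1) with r = λ'/λ₀.
β = (1.1162 − 1)/(1.1162 + 1) ≈ 0.055.

0.055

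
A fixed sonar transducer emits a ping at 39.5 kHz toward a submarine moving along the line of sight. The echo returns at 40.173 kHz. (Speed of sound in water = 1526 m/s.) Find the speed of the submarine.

12.9 m/s

Double Doppler shift off a moving reflector: f₂ = f₀ · (v + u)/(v − u) (u > 0 toward emitter).
Rearranging, u = v · (f₂ − f₀)/(f₂ + f₀) = 1526 × 0.673/79.673 ≈ 12.9 m/s.
So the submarine is moving at 12.9 m/s toward the emitter.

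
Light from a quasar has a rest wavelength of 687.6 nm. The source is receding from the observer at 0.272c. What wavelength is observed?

Relativistic Doppler for wavelength: λ' = λ₀ · √((1 + β)/(1 − β)).
λ' = 687.6 × √(1.2720/0.7280) = 687.6 × 1.32184 ≈ 908.9 nm.

908.9 nm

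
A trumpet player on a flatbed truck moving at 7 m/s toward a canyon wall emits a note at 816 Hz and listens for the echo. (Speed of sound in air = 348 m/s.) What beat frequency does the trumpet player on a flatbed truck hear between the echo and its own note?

The canyon wall receives the sound from a moving source: f₁ = f₀ · v/(v − v_e) = 816 × 348/341 ≈ 832.8 Hz.
On the return leg the trumpet player on a flatbed truck is a moving observer: f₂ = f₁ · (v + v_e)/v = 832.8 × 355/348 ≈ 849.5 Hz.
Equivalently f₂ = f₀ · (v + v_e)/(v − v_e).
Beat against the emitted tone: |f₂ − f₀| = 2v_e·f₀/(v − v_e) = 2 × 7 × 816/341 ≈ 33.5 Hz.

33.5 Hz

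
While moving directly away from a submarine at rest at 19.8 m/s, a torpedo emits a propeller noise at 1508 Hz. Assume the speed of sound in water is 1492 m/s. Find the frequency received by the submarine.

1488 Hz

Only the source moves, away from the listener, so f' = f · v/(v + v_s).
f' = 1508 × 1492/(1492 + 19.8) = 1508 × 1492/1512 ≈ 1488 Hz.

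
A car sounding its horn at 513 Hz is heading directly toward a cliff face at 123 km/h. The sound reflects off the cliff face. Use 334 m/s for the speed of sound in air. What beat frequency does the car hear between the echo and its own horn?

117 Hz

123 km/h = 34.17 m/s.
The cliff face receives the sound from a moving source: f₁ = f₀ · v/(v − v_e) = 513 × 334/299.83 ≈ 571.5 Hz.
On the return leg the car is a moving observer: f₂ = f₁ · (v + v_e)/v = 571.5 × 368.17/334 ≈ 629.9 Hz.
Equivalently f₂ = f₀ · (v + v_e)/(v − v_e).
Beat against the emitted tone: |f₂ − f₀| = 2v_e·f₀/(v − v_e) = 2 × 34.17 × 513/299.83 ≈ 117 Hz.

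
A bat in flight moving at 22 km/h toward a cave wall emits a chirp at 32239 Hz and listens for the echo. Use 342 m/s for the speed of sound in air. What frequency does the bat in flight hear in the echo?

22 km/h = 6.111 m/s.
The cave wall receives the sound from a moving source: f₁ = f₀ · v/(v − v_e) = 32239 × 342/335.89 ≈ 32826 Hz.
On the return leg the bat in flight is a moving observer: f₂ = f₁ · (v + v_e)/v = 32826 × 348.11/342 ≈ 33412 Hz.
Equivalently f₂ = f₀ · (v + v_e)/(v − v_e).

33412 Hz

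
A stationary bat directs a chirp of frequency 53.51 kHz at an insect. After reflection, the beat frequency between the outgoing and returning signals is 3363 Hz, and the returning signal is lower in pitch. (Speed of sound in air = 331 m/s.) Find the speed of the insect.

Double Doppler shift off a moving reflector: f₂ = f₀ · (v + u)/(v − u) (u > 0 toward emitter).
Returning signal is lower, so f₂ = f₀ − Δf = 53510 − 3363 = 50147 Hz.
Rearranging, u = v · (f₂ − f₀)/(f₂ + f₀) = 331 × -3363/103657 ≈ -10.7 m/s.
So the insect is moving at 10.7 m/s away from the emitter.

10.7 m/s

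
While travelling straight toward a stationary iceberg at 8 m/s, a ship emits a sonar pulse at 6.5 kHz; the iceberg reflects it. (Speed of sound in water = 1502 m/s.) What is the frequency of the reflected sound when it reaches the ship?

The iceberg receives the sound from a moving source: f₁ = f₀ · v/(v − v_e) = 6.5 × 1502/1494 ≈ 6.53 kHz.
On the return leg the ship is a moving observer: f₂ = f₁ · (v + v_e)/v = 6.53 × 1510/1502 ≈ 6.57 kHz.

6.57 kHz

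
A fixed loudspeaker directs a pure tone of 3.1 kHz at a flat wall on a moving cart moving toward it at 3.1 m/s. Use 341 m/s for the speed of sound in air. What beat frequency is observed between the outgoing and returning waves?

56.9 Hz

At the flat wall on a moving cart (a moving observer), f₁ = f₀ · (v + u)/v = 3.1 × 344.1/341 ≈ 3.1282 kHz.
The reflection then acts as a moving source: f₂ = f₁ · v/(v − u) ≈ 3.1569 kHz.
Equivalently f₂ = f₀ · (v + u)/(v − u).
Beat frequency (with f₀ = 3100 Hz): |f₂ − f₀| = 2u·f₀/(v − u) = 2 × 3.1 × 3100/337.9 ≈ 56.9 Hz.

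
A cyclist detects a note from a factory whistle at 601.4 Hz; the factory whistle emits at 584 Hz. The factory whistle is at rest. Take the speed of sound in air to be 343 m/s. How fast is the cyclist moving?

f' > f, so the cyclist is approaching.
f' = f · (v + v_o)/v ⇒ v_o = v · |f'/f − 1|.
v_o = 343 × |601.4/584 − 1| = 343 × 0.02979 ≈ 10.2 m/s.

10.2 m/s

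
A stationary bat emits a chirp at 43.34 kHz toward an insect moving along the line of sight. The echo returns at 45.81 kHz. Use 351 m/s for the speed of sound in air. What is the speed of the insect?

9.7 m/s

Double Doppler shift off a moving reflector: f₂ = f₀ · (v + u)/(v − u) (u > 0 toward emitter).
Rearranging, u = v · (f₂ − f₀)/(f₂ + f₀) = 351 × 2.47/89.15 ≈ 9.7 m/s.
So the insect is moving at 9.7 m/s toward the emitter.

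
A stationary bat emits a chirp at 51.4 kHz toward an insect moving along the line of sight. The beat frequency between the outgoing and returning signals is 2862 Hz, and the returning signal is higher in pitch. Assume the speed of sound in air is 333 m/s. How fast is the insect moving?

9.0 m/s

Double Doppler shift off a moving reflector: f₂ = f₀ · (v + u)/(v − u) (u > 0 toward emitter).
Returning signal is higher, so f₂ = f₀ + Δf = 51400 + 2862 = 54262 Hz.
Rearranging, u = v · (f₂ − f₀)/(f₂ + f₀) = 333 × 2862/105662 ≈ 9.0 m/s.
So the insect is moving at 9.0 m/s toward the emitter.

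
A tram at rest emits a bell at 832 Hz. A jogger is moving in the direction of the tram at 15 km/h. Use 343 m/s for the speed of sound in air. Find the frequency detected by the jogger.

15 km/h = 4.167 m/s.
Only the observer moves, toward the source, so f' = f · (v + v_o)/v.
f' = 832 × (343 + 4.167)/343 = 832 × 347.17/343 ≈ 842 Hz.

842 Hz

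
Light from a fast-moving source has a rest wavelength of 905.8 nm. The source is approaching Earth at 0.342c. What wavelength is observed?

Relativistic Doppler for wavelength: λ' = λ₀ · √((1 − β)/(1 + β)).
λ' = 905.8 × √(0.6580/1.3420) = 905.8 × 0.70022 ≈ 634.3 nm.

634.3 nm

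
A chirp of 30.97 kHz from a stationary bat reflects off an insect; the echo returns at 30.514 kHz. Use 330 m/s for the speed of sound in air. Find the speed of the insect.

2.45 m/s

Double Doppler shift off a moving reflector: f₂ = f₀ · (v + u)/(v − u) (u > 0 toward emitter).
Rearranging, u = v · (f₂ − f₀)/(f₂ + f₀) = 330 × -0.456/61.484 ≈ -2.45 m/s.
So the insect is moving at 2.45 m/s away from the emitter.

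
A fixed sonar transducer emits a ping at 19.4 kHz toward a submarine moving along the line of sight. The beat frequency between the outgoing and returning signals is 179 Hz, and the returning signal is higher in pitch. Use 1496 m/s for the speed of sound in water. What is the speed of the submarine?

Double Doppler shift off a moving reflector: f₂ = f₀ · (v + u)/(v − u) (u > 0 toward emitter).
Returning signal is higher, so f₂ = f₀ + Δf = 19400 + 179 = 19579 Hz.
Rearranging, u = v · (f₂ − f₀)/(f₂ + f₀) = 1496 × 179/38979 ≈ 6.9 m/s.
So the submarine is moving at 6.9 m/s toward the emitter.

6.9 m/s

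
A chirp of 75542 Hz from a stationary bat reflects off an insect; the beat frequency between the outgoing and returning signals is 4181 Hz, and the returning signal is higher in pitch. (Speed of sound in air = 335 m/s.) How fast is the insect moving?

9.0 m/s

Double Doppler shift off a moving reflector: f₂ = f₀ · (v + u)/(v − u) (u > 0 toward emitter).
Returning signal is higher, so f₂ = f₀ + Δf = 75542 + 4181 = 79723 Hz.
Rearranging, u = v · (f₂ − f₀)/(f₂ + f₀) = 335 × 4181/155265 ≈ 9.0 m/s.
So the insect is moving at 9.0 m/s toward the emitter.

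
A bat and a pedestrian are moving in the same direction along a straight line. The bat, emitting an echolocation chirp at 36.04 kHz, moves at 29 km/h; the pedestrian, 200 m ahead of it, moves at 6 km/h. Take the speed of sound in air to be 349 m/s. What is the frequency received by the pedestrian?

36.7 kHz

29 km/h = 8.056 m/s; 6 km/h = 1.667 m/s.
The pedestrian is ahead, so the bat is moving toward it while the pedestrian is moving away from the bat.
Both move, so f' = f · (v − v_o)/(v − v_s).
f' = 36.04 × (349 − 1.667)/(349 − 8.056) = 36.04 × 347.33/340.94 ≈ 36.7 kHz.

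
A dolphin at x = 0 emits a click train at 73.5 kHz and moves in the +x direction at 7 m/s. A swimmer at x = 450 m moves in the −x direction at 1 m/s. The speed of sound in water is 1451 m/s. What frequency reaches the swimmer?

The observer lies on the +x side, so the source is heading toward the observer and the observer is heading toward the source.
With source approaching and observer approaching, f' = f · (v + v_o)/(v − v_s).
f' = 73.5 × (1451 + 1)/(1451 − 7) = 73.5 × 1452/1444 ≈ 73.9 kHz.

73.9 kHz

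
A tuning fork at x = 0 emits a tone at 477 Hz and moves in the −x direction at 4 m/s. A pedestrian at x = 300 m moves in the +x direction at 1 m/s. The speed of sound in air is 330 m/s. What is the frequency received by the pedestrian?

The observer lies on the +x side, so the source is heading away from the observer and the observer is heading away from the source.
General Doppler shift: f' = f · (v − v_o)/(v + v_s).
f' = 477 × (330 − 1)/(330 + 4) = 477 × 329/334 ≈ 470 Hz.

470 Hz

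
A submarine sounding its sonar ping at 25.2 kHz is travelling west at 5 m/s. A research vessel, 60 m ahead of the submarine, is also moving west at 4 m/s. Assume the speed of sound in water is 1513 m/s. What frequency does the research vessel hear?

25.2 kHz

The research vessel is ahead, so the submarine is moving toward it while the research vessel is moving away from the submarine.
General Doppler shift: f' = f · (v − v_o)/(v − v_s).
f' = 25.2 × (1513 − 4)/(1513 − 5) = 25.2 × 1509/1508 ≈ 25.2 kHz.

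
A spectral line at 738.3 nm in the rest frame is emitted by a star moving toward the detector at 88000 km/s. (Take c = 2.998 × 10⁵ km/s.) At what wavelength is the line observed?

545.6 nm

β = v/c = 88000/299800 = 0.2935.
Relativistic Doppler for wavelength: λ' = λ₀ · √((1 − β)/(1 + β)).
λ' = 738.3 × √(0.7065/1.2935) = 738.3 × 0.73902 ≈ 545.6 nm.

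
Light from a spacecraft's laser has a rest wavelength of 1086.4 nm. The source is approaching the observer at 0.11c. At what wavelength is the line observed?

Relativistic Doppler for wavelength: λ' = λ₀ · √((1 − β)/(1 + β)).
λ' = 1086.4 × √(0.8900/1.1100) = 1086.4 × 0.89543 ≈ 972.8 nm.

972.8 nm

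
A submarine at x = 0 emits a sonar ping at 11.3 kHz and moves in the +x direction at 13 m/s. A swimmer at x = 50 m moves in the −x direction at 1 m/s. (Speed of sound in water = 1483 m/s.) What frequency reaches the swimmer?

11.41 kHz

The observer lies on the +x side, so the source is heading toward the observer and the observer is heading toward the source.
With source approaching and observer approaching, f' = f · (v + v_o)/(v − v_s).
f' = 11.3 × (1483 + 1)/(1483 − 13) = 11.3 × 1484/1470 ≈ 11.41 kHz.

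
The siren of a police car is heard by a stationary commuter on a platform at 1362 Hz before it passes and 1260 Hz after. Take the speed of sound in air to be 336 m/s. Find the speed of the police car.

f₁/f₂ = (v + v_s)/(v − v_s), so v_s = v · (f₁ − f₂)/(f₁ + f₂).
v_s = 336 × (1362 − 1260)/(1362 + 1260) = 336 × 102/2622 ≈ 13.1 m/s.

13.1 m/s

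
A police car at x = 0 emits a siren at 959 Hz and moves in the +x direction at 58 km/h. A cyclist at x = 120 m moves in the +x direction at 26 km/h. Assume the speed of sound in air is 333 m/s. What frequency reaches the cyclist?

58 km/h = 16.11 m/s; 26 km/h = 7.222 m/s.
The observer lies on the +x side, so the source is heading toward the observer and the observer is heading away from the source.
General Doppler shift: f' = f · (v − v_o)/(v − v_s).
f' = 959 × (333 − 7.222)/(333 − 16.11) = 959 × 325.78/316.89 ≈ 986 Hz.

986 Hz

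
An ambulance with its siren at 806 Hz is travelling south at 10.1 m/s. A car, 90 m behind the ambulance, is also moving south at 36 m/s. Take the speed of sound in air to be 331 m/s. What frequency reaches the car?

867 Hz

The car is behind, so the ambulance is moving away from it while the car is moving toward the ambulance.
Both move, so f' = f · (v + v_o)/(v + v_s).
f' = 806 × (331 + 36)/(331 + 10.1) = 806 × 367/341.1 ≈ 867 Hz.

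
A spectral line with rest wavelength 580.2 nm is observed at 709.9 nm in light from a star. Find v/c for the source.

λ'/λ₀ = 1.2235 > 1 (redshift), so the source is receding.
λ'/λ₀ = √((1 + β)/(1 − β)) for a receding source ⇒ β = (r² − 1)/(r² + 1) with r = λ'/λ₀.
β = (1.4971 − 1)/(1.4971 + 1) ≈ 0.199.

0.199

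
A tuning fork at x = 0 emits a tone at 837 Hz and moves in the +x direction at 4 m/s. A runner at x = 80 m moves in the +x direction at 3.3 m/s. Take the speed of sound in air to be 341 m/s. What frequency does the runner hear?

839 Hz

The observer lies on the +x side, so the source is heading toward the observer and the observer is heading away from the source.
Both move, so f' = f · (v − v_o)/(v − v_s).
f' = 837 × (341 − 3.3)/(341 − 4) = 837 × 337.7/337 ≈ 839 Hz.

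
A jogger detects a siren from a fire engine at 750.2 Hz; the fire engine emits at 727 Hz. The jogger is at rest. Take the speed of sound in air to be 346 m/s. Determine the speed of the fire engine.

f' > f, so the fire engine is approaching.
f' = f · v/(v − v_s) ⇒ v_s = v · |1 − f/f'|.
v_s = 346 × |1 − 727/750.2| = 346 × 0.03093 ≈ 10.7 m/s.

10.7 m/s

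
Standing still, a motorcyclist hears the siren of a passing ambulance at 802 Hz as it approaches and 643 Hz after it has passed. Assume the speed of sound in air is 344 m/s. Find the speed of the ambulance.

38 m/s

f₁/f₂ = (v + v_s)/(v − v_s), so v_s = v · (f₁ − f₂)/(f₁ + f₂).
v_s = 344 × (802 − 643)/(802 + 643) = 344 × 159/1445 ≈ 38 m/s.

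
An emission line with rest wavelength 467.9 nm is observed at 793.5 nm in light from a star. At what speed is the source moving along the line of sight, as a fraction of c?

λ'/λ₀ = 1.6959 > 1 (redshift), so the source is receding.
λ'/λ₀ = √((1 + β)/(1 − β)) for a receding source ⇒ β = (r² − 1)/(r² + 1) with r = λ'/λ₀.
β = (2.8760 − 1)/(2.8760 + 1) ≈ 0.484.

0.484c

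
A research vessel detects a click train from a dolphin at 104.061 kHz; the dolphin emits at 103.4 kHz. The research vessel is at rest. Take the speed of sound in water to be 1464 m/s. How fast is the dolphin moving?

f' > f, so the dolphin is approaching.
f' = f · v/(v − v_s) ⇒ v_s = v · |1 − f/f'|.
v_s = 1464 × |1 − 103.4/104.061| = 1464 × 0.006352 ≈ 9.3 m/s.

9.3 m/s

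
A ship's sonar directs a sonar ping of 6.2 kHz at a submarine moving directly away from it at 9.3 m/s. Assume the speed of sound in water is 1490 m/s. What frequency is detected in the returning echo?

6.12 kHz

At the submarine (a moving observer), f₁ = f₀ · (v − u)/v = 6.2 × 1480.7/1490 ≈ 6.16 kHz.
On reflection it acts as a source moving away from the stationary detector: f₂ = f₁ · v/(v + u) = 6.16 × 1490/1499.3 ≈ 6.12 kHz.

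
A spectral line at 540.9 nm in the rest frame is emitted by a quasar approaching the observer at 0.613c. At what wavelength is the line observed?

264.9 nm

Relativistic Doppler for wavelength: λ' = λ₀ · √((1 − β)/(1 + β)).
λ' = 540.9 × √(0.3870/1.6130) = 540.9 × 0.48982 ≈ 264.9 nm.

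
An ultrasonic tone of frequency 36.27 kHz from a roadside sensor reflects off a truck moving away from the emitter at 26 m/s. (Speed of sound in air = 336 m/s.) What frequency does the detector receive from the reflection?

At the truck (a moving observer), f₁ = f₀ · (v − u)/v = 36.27 × 310/336 ≈ 33.5 kHz.
On reflection it acts as a source moving away from the stationary detector: f₂ = f₁ · v/(v + u) = 33.5 × 336/362 ≈ 31.1 kHz.
Equivalently f₂ = f₀ · (v − u)/(v + u).

31.1 kHz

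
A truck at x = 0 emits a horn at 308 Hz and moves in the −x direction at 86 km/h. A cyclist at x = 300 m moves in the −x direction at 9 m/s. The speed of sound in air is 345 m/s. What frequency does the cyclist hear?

86 km/h = 23.89 m/s.
The observer lies on the +x side, so the source is heading away from the observer and the observer is heading toward the source.
With source receding and observer approaching, f' = f · (v + v_o)/(v + v_s).
f' = 308 × (345 + 9)/(345 + 23.89) = 308 × 354/368.89 ≈ 296 Hz.

296 Hz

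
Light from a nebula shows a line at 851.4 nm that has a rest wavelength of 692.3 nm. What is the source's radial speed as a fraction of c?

λ'/λ₀ = 1.2298 > 1 (redshift), so the source is receding.
λ'/λ₀ = √((1 + β)/(1 − β)) for a receding source ⇒ β = (r² − 1)/(r² + 1) with r = λ'/λ₀.
β = (1.5124 − 1)/(1.5124 + 1) ≈ 0.204.

0.204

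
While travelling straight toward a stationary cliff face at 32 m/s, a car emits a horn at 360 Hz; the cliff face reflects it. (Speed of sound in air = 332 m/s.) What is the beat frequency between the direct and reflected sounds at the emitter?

The cliff face receives the sound from a moving source: f₁ = f₀ · v/(v − v_e) = 360 × 332/300 ≈ 398.4 Hz.
On the return leg the car is a moving observer: f₂ = f₁ · (v + v_e)/v = 398.4 × 364/332 ≈ 436.8 Hz.
Equivalently f₂ = f₀ · (v + v_e)/(v − v_e).
Beat against the emitted tone: |f₂ − f₀| = 2v_e·f₀/(v − v_e) = 2 × 32 × 360/300 ≈ 77 Hz.

77 Hz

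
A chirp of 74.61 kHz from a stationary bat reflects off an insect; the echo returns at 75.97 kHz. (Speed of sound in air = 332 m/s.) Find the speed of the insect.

Double Doppler shift off a moving reflector: f₂ = f₀ · (v + u)/(v − u) (u > 0 toward emitter).
Rearranging, u = v · (f₂ − f₀)/(f₂ + f₀) = 332 × 1.36/150.58 ≈ 3.00 m/s.
So the insect is moving at 3.00 m/s toward the emitter.

3.00 m/s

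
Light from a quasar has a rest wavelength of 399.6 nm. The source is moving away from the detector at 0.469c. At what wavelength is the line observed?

Relativistic Doppler for wavelength: λ' = λ₀ · √((1 + β)/(1 − β)).
λ' = 399.6 × √(1.4690/0.5310) = 399.6 × 1.66327 ≈ 664.6 nm.

664.6 nm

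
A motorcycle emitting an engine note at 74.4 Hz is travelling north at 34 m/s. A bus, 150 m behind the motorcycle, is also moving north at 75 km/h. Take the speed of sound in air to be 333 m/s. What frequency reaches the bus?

72 Hz

75 km/h = 20.83 m/s.
The bus is behind, so the motorcycle is moving away from it while the bus is moving toward the motorcycle.
With source receding and observer approaching, f' = f · (v + v_o)/(v + v_s).
f' = 74.4 × (333 + 20.83)/(333 + 34) = 74.4 × 353.83/367 ≈ 72 Hz.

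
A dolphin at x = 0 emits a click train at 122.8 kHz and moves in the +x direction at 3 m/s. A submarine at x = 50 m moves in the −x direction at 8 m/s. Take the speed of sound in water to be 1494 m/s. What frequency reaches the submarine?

The observer lies on the +x side, so the source is heading toward the observer and the observer is heading toward the source.
With source approaching and observer approaching, f' = f · (v + v_o)/(v − v_s).
f' = 122.8 × (1494 + 8)/(1494 − 3) = 122.8 × 1502/1491 ≈ 123.7 kHz.

123.7 kHz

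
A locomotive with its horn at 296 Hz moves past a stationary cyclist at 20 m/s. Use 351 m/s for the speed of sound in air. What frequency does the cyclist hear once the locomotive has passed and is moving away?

Receding: f₂ = f · v/(v + v_s) = 296 × 351/371 ≈ 280 Hz.

280 Hz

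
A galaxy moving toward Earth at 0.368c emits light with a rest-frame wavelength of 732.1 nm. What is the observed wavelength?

497.6 nm

Relativistic Doppler for wavelength: λ' = λ₀ · √((1 − β)/(1 + β)).
λ' = 732.1 × √(0.6320/1.3680) = 732.1 × 0.67970 ≈ 497.6 nm.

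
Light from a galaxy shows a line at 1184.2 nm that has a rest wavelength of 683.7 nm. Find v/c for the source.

0.500c

λ'/λ₀ = 1.7320 > 1 (redshift), so the source is receding.
λ'/λ₀ = √((1 + β)/(1 − β)) for a receding source ⇒ β = (r² − 1)/(r² + 1) with r = λ'/λ₀.
β = (3.0000 − 1)/(3.0000 + 1) ≈ 0.500.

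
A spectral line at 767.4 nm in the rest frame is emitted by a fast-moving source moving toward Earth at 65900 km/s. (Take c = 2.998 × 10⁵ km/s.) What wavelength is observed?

613.7 nm

β = v/c = 65900/299800 = 0.2198.
Relativistic Doppler for wavelength: λ' = λ₀ · √((1 − β)/(1 + β)).
λ' = 767.4 × √(0.7802/1.2198) = 767.4 × 0.79975 ≈ 613.7 nm.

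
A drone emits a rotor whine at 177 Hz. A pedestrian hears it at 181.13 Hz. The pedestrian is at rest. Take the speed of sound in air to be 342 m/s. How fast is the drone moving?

f' > f, so the drone is approaching.
f' = f · v/(v − v_s) ⇒ v_s = v · |1 − f/f'|.
v_s = 342 × |1 − 177/181.13| = 342 × 0.0228 ≈ 7.8 m/s.

7.8 m/s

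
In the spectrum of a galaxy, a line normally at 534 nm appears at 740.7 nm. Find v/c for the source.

0.316c

λ'/λ₀ = 1.3871 > 1 (redshift), so the source is receding.
λ'/λ₀ = √((1 + β)/(1 − β)) for a receding source ⇒ β = (r² − 1)/(r² + 1) with r = λ'/λ₀.
β = (1.9240 − 1)/(1.9240 + 1) ≈ 0.316.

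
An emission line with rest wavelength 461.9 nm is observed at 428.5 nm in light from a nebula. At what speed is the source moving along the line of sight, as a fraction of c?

λ'/λ₀ = 0.9277 < 1 (blueshift), so the source is approaching.
λ'/λ₀ = √((1 − β)/(1 + β)) for an approaching source ⇒ β = (1 − r²)/(1 + r²) with r = λ'/λ₀.
β = (1 − 0.8606)/(1 + 0.8606) ≈ 0.075.

0.075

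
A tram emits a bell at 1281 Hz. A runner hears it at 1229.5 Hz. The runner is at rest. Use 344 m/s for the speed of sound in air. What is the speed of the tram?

14.4 m/s

f' < f, so the tram is receding.
f' = f · v/(v + v_s) ⇒ v_s = v · |1 − f/f'|.
v_s = 344 × |1 − 1281/1229.5| = 344 × 0.04189 ≈ 14.4 m/s.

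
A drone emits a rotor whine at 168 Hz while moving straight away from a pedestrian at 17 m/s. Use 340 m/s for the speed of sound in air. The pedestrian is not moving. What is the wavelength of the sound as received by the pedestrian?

2.12 m

Moving source, stationary observer: f' = f · v/(v + v_s) since the source is receding.
f' = 168 × 340/(340 + 17) ≈ 160 Hz.
λ' = v/f' = 340/160 ≈ 2.12 m.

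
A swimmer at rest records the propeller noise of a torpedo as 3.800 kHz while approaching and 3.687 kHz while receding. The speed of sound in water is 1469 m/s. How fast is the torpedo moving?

f₁/f₂ = (v + v_s)/(v − v_s), so v_s = v · (f₁ − f₂)/(f₁ + f₂).
v_s = 1469 × (3.800 − 3.687)/(3.800 + 3.687) = 1469 × 0.113/7.487 ≈ 22.2 m/s.

22.2 m/s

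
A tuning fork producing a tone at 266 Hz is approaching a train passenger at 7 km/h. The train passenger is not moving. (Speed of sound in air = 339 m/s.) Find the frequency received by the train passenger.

7 km/h = 1.944 m/s.
With the source moving toward a stationary observer, f' = f · v/(v − v_s).
f' = 266 × 339/(339 − 1.944) = 266 × 339/337.1 ≈ 268 Hz.

268 Hz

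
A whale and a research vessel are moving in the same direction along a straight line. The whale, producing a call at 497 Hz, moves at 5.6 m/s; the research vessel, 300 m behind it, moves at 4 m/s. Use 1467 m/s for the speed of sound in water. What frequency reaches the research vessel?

The research vessel is behind, so the whale is moving away from it while the research vessel is moving toward the whale.
With source receding and observer approaching, f' = f · (v + v_o)/(v + v_s).
f' = 497 × (1467 + 4)/(1467 + 5.6) = 497 × 1471/1472.6 ≈ 496 Hz.

496 Hz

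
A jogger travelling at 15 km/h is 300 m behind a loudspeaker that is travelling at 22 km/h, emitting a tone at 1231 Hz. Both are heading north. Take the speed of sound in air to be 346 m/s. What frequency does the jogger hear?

22 km/h = 6.111 m/s; 15 km/h = 4.167 m/s.
The jogger is behind, so the loudspeaker is moving away from it while the jogger is moving toward the loudspeaker.
Both move, so f' = f · (v + v_o)/(v + v_s).
f' = 1231 × (346 + 4.167)/(346 + 6.111) = 1231 × 350.17/352.11 ≈ 1224 Hz.

1224 Hz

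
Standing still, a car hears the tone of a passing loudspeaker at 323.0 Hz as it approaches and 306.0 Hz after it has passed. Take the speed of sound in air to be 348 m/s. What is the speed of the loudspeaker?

f₁/f₂ = (v + v_s)/(v − v_s), so v_s = v · (f₁ − f₂)/(f₁ + f₂).
v_s = 348 × (323.0 − 306.0)/(323.0 + 306.0) = 348 × 17.0/629.0 ≈ 9.4 m/s.

9.4 m/s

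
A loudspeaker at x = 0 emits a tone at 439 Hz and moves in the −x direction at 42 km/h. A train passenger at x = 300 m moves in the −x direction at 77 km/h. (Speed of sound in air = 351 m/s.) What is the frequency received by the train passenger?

451 Hz

42 km/h = 11.67 m/s; 77 km/h = 21.39 m/s.
The observer lies on the +x side, so the source is heading away from the observer and the observer is heading toward the source.
With source receding and observer approaching, f' = f · (v + v_o)/(v + v_s).
f' = 439 × (351 + 21.39)/(351 + 11.67) = 439 × 372.39/362.67 ≈ 451 Hz.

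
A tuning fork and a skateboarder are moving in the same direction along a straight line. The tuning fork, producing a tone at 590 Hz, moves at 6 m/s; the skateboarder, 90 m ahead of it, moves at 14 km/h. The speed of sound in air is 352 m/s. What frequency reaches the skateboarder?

594 Hz

14 km/h = 3.889 m/s.
The skateboarder is ahead, so the tuning fork is moving toward it while the skateboarder is moving away from the tuning fork.
Both move, so f' = f · (v − v_o)/(v − v_s).
f' = 590 × (352 − 3.889)/(352 − 6) = 590 × 348.11/346 ≈ 594 Hz.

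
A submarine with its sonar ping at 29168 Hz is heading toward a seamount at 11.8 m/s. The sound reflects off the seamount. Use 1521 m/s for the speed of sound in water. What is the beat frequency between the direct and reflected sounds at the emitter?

The seamount receives the sound from a moving source: f₁ = f₀ · v/(v − v_e) = 29168 × 1521/1509.2 ≈ 29396 Hz.
On the return leg the submarine is a moving observer: f₂ = f₁ · (v + v_e)/v = 29396 × 1532.8/1521 ≈ 29624 Hz.
Equivalently f₂ = f₀ · (v + v_e)/(v − v_e).
Beat against the emitted tone: |f₂ − f₀| = 2v_e·f₀/(v − v_e) = 2 × 11.8 × 29168/1509.2 ≈ 456 Hz.

456 Hz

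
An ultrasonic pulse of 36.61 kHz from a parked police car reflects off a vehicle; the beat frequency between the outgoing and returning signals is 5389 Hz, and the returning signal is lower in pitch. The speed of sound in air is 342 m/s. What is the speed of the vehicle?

Double Doppler shift off a moving reflector: f₂ = f₀ · (v + u)/(v − u) (u > 0 toward emitter).
Returning signal is lower, so f₂ = f₀ − Δf = 36610 − 5389 = 31221 Hz.
Rearranging, u = v · (f₂ − f₀)/(f₂ + f₀) = 342 × -5389/67831 ≈ -27 m/s.
So the vehicle is moving at 27 m/s away from the emitter.

27 m/s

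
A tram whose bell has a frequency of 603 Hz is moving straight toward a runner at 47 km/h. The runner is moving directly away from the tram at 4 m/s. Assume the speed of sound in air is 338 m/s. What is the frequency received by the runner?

47 km/h = 13.06 m/s.
General Doppler shift: f' = f · (v − v_o)/(v − v_s).
f' = 603 × (338 − 4)/(338 − 13.06) = 603 × 334/324.94 ≈ 620 Hz.

620 Hz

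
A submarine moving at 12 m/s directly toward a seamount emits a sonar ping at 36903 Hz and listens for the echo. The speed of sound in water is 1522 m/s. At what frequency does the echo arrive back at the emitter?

The seamount receives the sound from a moving source: f₁ = f₀ · v/(v − v_e) = 36903 × 1522/1510 ≈ 37196 Hz.
On the return leg the submarine is a moving observer: f₂ = f₁ · (v + v_e)/v = 37196 × 1534/1522 ≈ 37490 Hz.
Equivalently f₂ = f₀ · (v + v_e)/(v − v_e).

37490 Hz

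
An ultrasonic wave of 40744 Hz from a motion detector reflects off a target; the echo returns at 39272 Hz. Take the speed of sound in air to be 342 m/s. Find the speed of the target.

Double Doppler shift off a moving reflector: f₂ = f₀ · (v + u)/(v − u) (u > 0 toward emitter).
Rearranging, u = v · (f₂ − f₀)/(f₂ + f₀) = 342 × -1472/80016 ≈ -6.3 m/s.
So the target is moving at 6.3 m/s away from the emitter.

6.3 m/s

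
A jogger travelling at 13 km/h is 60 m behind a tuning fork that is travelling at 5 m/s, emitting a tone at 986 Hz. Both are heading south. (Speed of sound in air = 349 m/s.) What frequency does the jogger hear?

982 Hz

13 km/h = 3.611 m/s.
The jogger is behind, so the tuning fork is moving away from it while the jogger is moving toward the tuning fork.
With source receding and observer approaching, f' = f · (v + v_o)/(v + v_s).
f' = 986 × (349 + 3.611)/(349 + 5) = 986 × 352.61/354 ≈ 982 Hz.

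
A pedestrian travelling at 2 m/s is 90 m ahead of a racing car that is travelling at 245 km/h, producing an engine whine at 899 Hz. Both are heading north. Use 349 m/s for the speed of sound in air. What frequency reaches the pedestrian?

1110 Hz

245 km/h = 68.06 m/s.
The pedestrian is ahead, so the racing car is moving toward it while the pedestrian is moving away from the racing car.
General Doppler shift: f' = f · (v − v_o)/(v − v_s).
f' = 899 × (349 − 2)/(349 − 68.06) = 899 × 347/280.94 ≈ 1110 Hz.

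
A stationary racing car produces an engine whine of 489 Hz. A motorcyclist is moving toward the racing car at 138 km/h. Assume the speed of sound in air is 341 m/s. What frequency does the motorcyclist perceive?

544 Hz

138 km/h = 38.33 m/s.
Only the observer moves, toward the source, so f' = f · (v + v_o)/v.
f' = 489 × (341 + 38.33)/341 = 489 × 379.33/341 ≈ 544 Hz.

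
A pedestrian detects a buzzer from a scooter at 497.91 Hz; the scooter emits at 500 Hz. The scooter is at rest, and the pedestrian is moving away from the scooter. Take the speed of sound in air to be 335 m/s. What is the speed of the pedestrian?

f' = f · (v − v_o)/v ⇒ v_o = v · |f'/f − 1|.
v_o = 335 × |497.91/500 − 1| = 335 × 0.00418 ≈ 1.40 m/s.

1.40 m/s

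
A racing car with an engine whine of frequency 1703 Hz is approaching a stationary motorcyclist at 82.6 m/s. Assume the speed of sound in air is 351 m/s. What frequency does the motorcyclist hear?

With the source moving toward a stationary observer, f' = f · v/(v − v_s).
f' = 1703 × 351/(351 − 82.6) = 1703 × 351/268.4 ≈ 2227 Hz.

2227 Hz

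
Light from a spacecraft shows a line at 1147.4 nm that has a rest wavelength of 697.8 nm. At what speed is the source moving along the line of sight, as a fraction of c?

λ'/λ₀ = 1.6443 > 1 (redshift), so the source is receding.
λ'/λ₀ = √((1 + β)/(1 − β)) for a receding source ⇒ β = (r² − 1)/(r² + 1) with r = λ'/λ₀.
β = (2.7038 − 1)/(2.7038 + 1) ≈ 0.460.

0.460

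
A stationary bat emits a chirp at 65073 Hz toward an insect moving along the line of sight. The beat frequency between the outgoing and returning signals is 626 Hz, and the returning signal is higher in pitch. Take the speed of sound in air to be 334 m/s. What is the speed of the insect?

1.60 m/s

Double Doppler shift off a moving reflector: f₂ = f₀ · (v + u)/(v − u) (u > 0 toward emitter).
Returning signal is higher, so f₂ = f₀ + Δf = 65073 + 626 = 65699 Hz.
Rearranging, u = v · (f₂ − f₀)/(f₂ + f₀) = 334 × 626/130772 ≈ 1.60 m/s.
So the insect is moving at 1.60 m/s toward the emitter.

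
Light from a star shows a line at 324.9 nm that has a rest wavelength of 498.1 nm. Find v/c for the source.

0.403c

λ'/λ₀ = 0.6523 < 1 (blueshift), so the source is approaching.
λ'/λ₀ = √((1 − β)/(1 + β)) for an approaching source ⇒ β = (1 − r²)/(1 + r²) with r = λ'/λ₀.
β = (1 − 0.4255)/(1 + 0.4255) ≈ 0.403.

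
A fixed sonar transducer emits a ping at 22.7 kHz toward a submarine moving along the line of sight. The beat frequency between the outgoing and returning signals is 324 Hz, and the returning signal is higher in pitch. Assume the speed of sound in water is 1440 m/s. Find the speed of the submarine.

Double Doppler shift off a moving reflector: f₂ = f₀ · (v + u)/(v − u) (u > 0 toward emitter).
Returning signal is higher, so f₂ = f₀ + Δf = 22700 + 324 = 23024 Hz.
Rearranging, u = v · (f₂ − f₀)/(f₂ + f₀) = 1440 × 324/45724 ≈ 10.2 m/s.
So the submarine is moving at 10.2 m/s toward the emitter.

10.2 m/s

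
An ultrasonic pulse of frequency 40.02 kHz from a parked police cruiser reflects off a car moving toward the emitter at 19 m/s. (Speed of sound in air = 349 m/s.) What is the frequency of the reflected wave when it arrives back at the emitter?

The car first receives the wave as a moving observer: f₁ = f₀ · (v + u)/v = 40.02 × (349 + 19)/349 ≈ 42.2 kHz.
On reflection it acts as a source moving toward the stationary detector: f₂ = f₁ · v/(v − u) = 42.2 × 349/330 ≈ 44.6 kHz.
Equivalently f₂ = f₀ · (v + u)/(v − u).

44.6 kHz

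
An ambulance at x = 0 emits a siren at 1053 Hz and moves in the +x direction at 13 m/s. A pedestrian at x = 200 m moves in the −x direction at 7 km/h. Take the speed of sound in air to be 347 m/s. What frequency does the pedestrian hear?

1100 Hz

7 km/h = 1.944 m/s.
The observer lies on the +x side, so the source is heading toward the observer and the observer is heading toward the source.
General Doppler shift: f' = f · (v + v_o)/(v − v_s).
f' = 1053 × (347 + 1.944)/(347 − 13) = 1053 × 348.94/334 ≈ 1100 Hz.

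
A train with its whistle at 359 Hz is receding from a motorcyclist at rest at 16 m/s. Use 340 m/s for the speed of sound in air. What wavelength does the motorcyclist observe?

99.2 cm

With the source moving away from a stationary observer, f' = f · v/(v + v_s).
f' = 359 × 340/(340 + 16) ≈ 343 Hz.
λ' = v/f' = 340/342.865 ≈ 99.2 cm.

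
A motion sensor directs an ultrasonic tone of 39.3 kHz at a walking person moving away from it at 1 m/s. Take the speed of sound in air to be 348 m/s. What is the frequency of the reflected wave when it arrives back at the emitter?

39.1 kHz

At the walking person (a moving observer), f₁ = f₀ · (v − u)/v = 39.3 × 347/348 ≈ 39.2 kHz.
The reflection then acts as a moving source: f₂ = f₁ · v/(v + u) ≈ 39.1 kHz.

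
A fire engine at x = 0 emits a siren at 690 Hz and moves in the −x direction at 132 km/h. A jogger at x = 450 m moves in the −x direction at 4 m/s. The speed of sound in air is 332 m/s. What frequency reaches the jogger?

629 Hz

132 km/h = 36.67 m/s.
The observer lies on the +x side, so the source is heading away from the observer and the observer is heading toward the source.
General Doppler shift: f' = f · (v + v_o)/(v + v_s).
f' = 690 × (332 + 4)/(332 + 36.67) = 690 × 336/368.67 ≈ 629 Hz.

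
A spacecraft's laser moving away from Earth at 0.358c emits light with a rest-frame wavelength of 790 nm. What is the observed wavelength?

Relativistic Doppler for wavelength: λ' = λ₀ · √((1 + β)/(1 − β)).
λ' = 790 × √(1.3580/0.6420) = 790 × 1.45439 ≈ 1149.0 nm.

1149.0 nm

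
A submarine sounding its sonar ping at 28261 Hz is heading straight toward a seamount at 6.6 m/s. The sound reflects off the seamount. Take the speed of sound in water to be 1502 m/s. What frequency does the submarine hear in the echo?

The seamount receives the sound from a moving source: f₁ = f₀ · v/(v − v_e) = 28261 × 1502/1495.4 ≈ 28386 Hz.
On the return leg the submarine is a moving observer: f₂ = f₁ · (v + v_e)/v = 28386 × 1508.6/1502 ≈ 28510 Hz.

28510 Hz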